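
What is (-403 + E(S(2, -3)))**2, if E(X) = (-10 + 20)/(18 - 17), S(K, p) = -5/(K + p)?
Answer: 154449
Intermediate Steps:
E(X) = 10 (E(X) = 10/1 = 10*1 = 10)
(-403 + E(S(2, -3)))**2 = (-403 + 10)**2 = (-393)**2 = 154449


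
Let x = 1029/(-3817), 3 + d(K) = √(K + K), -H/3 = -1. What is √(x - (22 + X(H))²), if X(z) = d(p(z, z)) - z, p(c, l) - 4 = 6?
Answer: √(-4025106657 - 932447296*√5)/3817 ≈ 20.479*I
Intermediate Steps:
H = 3 (H = -3*(-1) = 3)
p(c, l) = 10 (p(c, l) = 4 + 6 = 10)
d(K) = -3 + √2*√K (d(K) = -3 + √(K + K) = -3 + √(2*K) = -3 + √2*√K)
X(z) = -3 - z + 2*√5 (X(z) = (-3 + √2*√10) - z = (-3 + 2*√5) - z = -3 - z + 2*√5)
x = -1029/3817 (x = 1029*(-1/3817) = -1029/3817 ≈ -0.26958)
√(x - (22 + X(H))²) = √(-1029/3817 - (22 + (-3 - 1*3 + 2*√5))²) = √(-1029/3817 - (22 + (-3 - 3 + 2*√5))²) = √(-1029/3817 - (22 + (-6 + 2*√5))²) = √(-1029/3817 - (16 + 2*√5)²)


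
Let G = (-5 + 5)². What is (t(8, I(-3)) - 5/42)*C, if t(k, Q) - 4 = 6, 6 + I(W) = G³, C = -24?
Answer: -1660/7 ≈ -237.14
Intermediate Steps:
G = 0 (G = 0² = 0)
I(W) = -6 (I(W) = -6 + 0³ = -6 + 0 = -6)
t(k, Q) = 10 (t(k, Q) = 4 + 6 = 10)
(t(8, I(-3)) - 5/42)*C = (10 - 5/42)*(-24) = (415/42)*(-24) = -1660/7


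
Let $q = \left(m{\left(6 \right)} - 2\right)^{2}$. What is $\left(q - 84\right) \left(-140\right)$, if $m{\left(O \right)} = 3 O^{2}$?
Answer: $-1561280$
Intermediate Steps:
$q = 11236$ ($q = \left(3 \cdot 6^{2} - 2\right)^{2} = \left(3 \cdot 36 - 2\right)^{2} = \left(108 - 2\right)^{2} = 106^{2} = 11236$)
$\left(q - 84\right) \left(-140\right) = \left(11236 - 84\right) \left(-140\right) = 11152 \left(-140\right) = -1561280$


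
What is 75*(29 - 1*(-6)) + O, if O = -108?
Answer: 2517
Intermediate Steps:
75*(29 - 1*(-6)) + O = 75*(29 - 1*(-6)) - 108 = 75*(29 + 6) - 108 = 75*35 - 108 = 2625 - 108 = 2517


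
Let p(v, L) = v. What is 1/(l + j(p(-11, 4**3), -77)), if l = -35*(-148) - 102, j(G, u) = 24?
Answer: 1/5102 ≈ 0.00019600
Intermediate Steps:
l = 5078 (l = 5180 - 102 = 5078)
1/(l + j(p(-11, 4**3), -77)) = 1/(5078 + 24) = 1/5102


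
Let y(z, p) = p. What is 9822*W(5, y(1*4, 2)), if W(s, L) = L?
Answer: 19644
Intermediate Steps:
9822*W(5, y(1*4, 2)) = 9822*2 = 19644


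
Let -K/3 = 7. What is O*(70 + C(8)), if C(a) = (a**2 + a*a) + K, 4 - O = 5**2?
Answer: -3717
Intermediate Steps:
O = -21 (O = 4 - 1*5**2 = 4 - 1*25 = 4 - 25 = -21)
K = -21 (K = -3*7 = -21)
C(a) = -21 + 2*a**2 (C(a) = (a**2 + a*a) - 21 = (a**2 + a**2) - 21 = 2*a**2 - 21 = -21 + 2*a**2)
O*(70 + C(8)) = -21*(70 + (-21 + 2*8**2)) = -21*(70 + (-21 + 2*64)) = -21*(70 + (-21 + 128)) = -21*(70 + 107) = -21*177 = -3717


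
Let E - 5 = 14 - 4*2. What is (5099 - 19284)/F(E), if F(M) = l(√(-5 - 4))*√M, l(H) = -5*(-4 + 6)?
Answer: 2837*√11/22 ≈ 427.69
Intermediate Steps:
l(H) = -10 (l(H) = -5*2 = -10)
E = 11 (E = 5 + (14 - 4*2) = 5 + (14 - 1*8) = 5 + (14 - 8) = 5 + 6 = 11)
F(M) = -10*√M
(5099 - 19284)/F(E) = (5099 - 19284)/((-10*√11)) = -(-2837)*√11/22 = 2837*√11/22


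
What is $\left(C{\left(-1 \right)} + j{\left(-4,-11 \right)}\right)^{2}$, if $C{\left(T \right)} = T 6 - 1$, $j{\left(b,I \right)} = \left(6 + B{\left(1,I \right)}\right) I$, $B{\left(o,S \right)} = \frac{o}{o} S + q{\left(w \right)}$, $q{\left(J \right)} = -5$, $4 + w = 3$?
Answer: $10609$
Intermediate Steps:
$w = -1$ ($w = -4 + 3 = -1$)
$B{\left(o,S \right)} = -5 + S$ ($B{\left(o,S \right)} = \frac{o}{o} S - 5 = 1 S - 5 = S - 5 = -5 + S$)
$j{\left(b,I \right)} = I \left(1 + I\right)$ ($j{\left(b,I \right)} = \left(6 + \left(-5 + I\right)\right) I = \left(1 + I\right) I = I \left(1 + I\right)$)
$C{\left(T \right)} = -1 + 6 T$ ($C{\left(T \right)} = 6 T - 1 = -1 + 6 T$)
$\left(C{\left(-1 \right)} + j{\left(-4,-11 \right)}\right)^{2} = \left(\left(-1 + 6 \left(-1\right)\right) - 11 \left(1 - 11\right)\right)^{2} = \left(\left(-1 - 6\right) - -110\right)^{2} = \left(-7 + 110\right)^{2} = 103^{2} = 10609$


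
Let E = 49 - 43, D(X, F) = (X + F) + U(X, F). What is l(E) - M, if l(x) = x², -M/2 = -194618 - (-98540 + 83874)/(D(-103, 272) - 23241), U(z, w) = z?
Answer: -9019739332/23175 ≈ -3.8920e+5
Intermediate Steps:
D(X, F) = F + 2*X (D(X, F) = (X + F) + X = (F + X) + X = F + 2*X)
M = 9020573632/23175 (M = -2*(-194618 - (-98540 + 83874)/((272 + 2*(-103)) - 23241)) = -2*(-194618 - (-14666)/((272 - 206) - 23241)) = -2*(-194618 - (-14666)/(66 - 23241)) = -2*(-194618 - (-14666)/(-23175)) = -2*(-194618 - (-14666)*(-1)/23175) = -2*(-194618 - 1*14666/23175) = -2*(-194618 - 14666/23175) = -2*(-4510286816/23175) = 9020573632/23175 ≈ 3.8924e+5)
E = 6
l(E) - M = 6² - 1*9020573632/23175 = 36 - 9020573632/23175 = -9019739332/23175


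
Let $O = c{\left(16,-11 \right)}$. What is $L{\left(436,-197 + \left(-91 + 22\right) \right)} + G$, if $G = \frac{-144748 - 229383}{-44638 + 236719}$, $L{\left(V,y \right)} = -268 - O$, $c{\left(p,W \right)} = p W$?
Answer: $- \frac{18045583}{192081} \approx -93.948$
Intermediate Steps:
$c{\left(p,W \right)} = W p$
$O = -176$ ($O = \left(-11\right) 16 = -176$)
$L{\left(V,y \right)} = -92$ ($L{\left(V,y \right)} = -268 - -176 = -268 + 176 = -92$)
$G = - \frac{374131}{192081} \approx -1.9478$
$L{\left(436,-197 + \left(-91 + 22\right) \right)} + G = -92 - \frac{374131}{192081} = - \frac{18045583}{192081}$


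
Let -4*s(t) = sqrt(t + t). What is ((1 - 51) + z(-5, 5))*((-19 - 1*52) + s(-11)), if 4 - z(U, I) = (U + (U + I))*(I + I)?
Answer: -284 - I*sqrt(22) ≈ -284.0 - 4.6904*I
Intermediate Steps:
z(U, I) = 4 - 2*I*(I + 2*U) (z(U, I) = 4 - (U + (U + I))*(I + I) = 4 - (U + (I + U))*2*I = 4 - (I + 2*U)*2*I = 4 - 2*I*(I + 2*U))
s(t) = -sqrt(2)*sqrt(t)/4 (s(t) = -sqrt(t + t)/4 = -sqrt(2)*sqrt(t)/4)
((1 - 51) + z(-5, 5))*((-19 - 1*52) + s(-11)) = ((1 - 51) + (4 - 2*5**2 - 4*5*(-5)))*((-19 - 1*52) - sqrt(2)*sqrt(-11)/4) = (-50 + (4 - 2*25 + 100))*((-19 - 52) - sqrt(2)*I*sqrt(11)/4) = (-50 + (4 - 50 + 100))*(-71 - I*sqrt(22)/4) = (-50 + 54)*(-71 - I*sqrt(22)/4) = 4*(-71 - I*sqrt(22)/4) = -284 - I*sqrt(22)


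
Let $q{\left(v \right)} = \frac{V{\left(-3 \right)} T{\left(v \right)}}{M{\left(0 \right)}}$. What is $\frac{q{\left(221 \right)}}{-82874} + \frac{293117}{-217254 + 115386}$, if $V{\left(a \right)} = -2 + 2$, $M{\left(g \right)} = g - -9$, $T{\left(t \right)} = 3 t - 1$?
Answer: $- \frac{293117}{101868} \approx -2.8774$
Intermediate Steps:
$T{\left(t \right)} = -1 + 3 t$
$M{\left(g \right)} = 9 + g$ ($M{\left(g \right)} = g + 9 = 9 + g$)
$V{\left(a \right)} = 0$
$q{\left(v \right)} = 0$ ($q{\left(v \right)} = \frac{0 \left(-1 + 3 v\right)}{9 + 0} = \frac{0}{9} = 0 \cdot \frac{1}{9} = 0$)
$\frac{q{\left(221 \right)}}{-82874} + \frac{293117}{-217254 + 115386} = \frac{0}{-82874} + \frac{293117}{-217254 + 115386} = 0 \left(- \frac{1}{82874}\right) + \frac{293117}{-101868} = 0 + 293117 \left(- \frac{1}{101868}\right) = 0 - \frac{293117}{101868} = - \frac{293117}{101868}$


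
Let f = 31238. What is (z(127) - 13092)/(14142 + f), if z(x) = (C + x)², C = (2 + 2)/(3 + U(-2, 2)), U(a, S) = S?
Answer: 81021/1134500 ≈ 0.071416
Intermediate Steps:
C = ⅘ (C = (2 + 2)/(3 + 2) = 4/5 = 4*(⅕) = ⅘ ≈ 0.80000)
z(x) = (⅘ + x)²
(z(127) - 13092)/(14142 + f) = ((4 + 5*127)²/25 - 13092)/(14142 + 31238) = ((4 + 635)²/25 - 13092)/45380 = ((1/25)*639² - 13092)*(1/45380) = ((1/25)*408321 - 13092)*(1/45380) = (408321/25 - 13092)*(1/45380) = (81021/25)*(1/45380) = 81021/1134500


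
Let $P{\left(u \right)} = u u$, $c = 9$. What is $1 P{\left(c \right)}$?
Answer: $81$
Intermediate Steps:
$P{\left(u \right)} = u^{2}$
$1 P{\left(c \right)} = 1 \cdot 9^{2} = 1 \cdot 81 = 81$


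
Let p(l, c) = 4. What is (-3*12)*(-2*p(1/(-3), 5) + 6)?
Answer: 72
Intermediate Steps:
(-3*12)*(-2*p(1/(-3), 5) + 6) = (-3*12)*(-2*4 + 6) = -36*(-8 + 6) = -36*(-2) = 72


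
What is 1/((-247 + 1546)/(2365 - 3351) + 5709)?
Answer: 986/5627775 ≈ 0.00017520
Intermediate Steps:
1/((-247 + 1546)/(2365 - 3351) + 5709) = 1/(1299/(-986) + 5709) = 1/(1299*(-1/986) + 5709) = 1/(-1299/986 + 5709) = 1/(5627775/986) = 986/5627775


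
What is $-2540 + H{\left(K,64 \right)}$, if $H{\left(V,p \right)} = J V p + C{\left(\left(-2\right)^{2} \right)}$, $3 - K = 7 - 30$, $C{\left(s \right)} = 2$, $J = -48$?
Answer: $-82410$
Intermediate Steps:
$K = 26$ ($K = 3 - \left(7 - 30\right) = 3 - -23 = 3 + 23 = 26$)
$H{\left(V,p \right)} = 2 - 48 V p$ ($H{\left(V,p \right)} = - 48 V p + 2 = 2 - 48 V p$)
$-2540 + H{\left(K,64 \right)} = -2540 + \left(2 - 1248 \cdot 64\right) = -2540 + \left(2 - 79872\right) = -2540 - 79870 = -82410$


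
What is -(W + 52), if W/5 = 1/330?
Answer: -3433/66 ≈ -52.015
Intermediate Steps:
W = 1/66 (W = 5/330 = 5*(1/330) = 1/66 ≈ 0.015152)
-(W + 52) = -(1/66 + 52) = -1*3433/66 = -3433/66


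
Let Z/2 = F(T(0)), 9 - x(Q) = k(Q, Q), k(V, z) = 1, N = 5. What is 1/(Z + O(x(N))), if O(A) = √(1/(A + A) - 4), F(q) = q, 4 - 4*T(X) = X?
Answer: 32/127 - 12*I*√7/127 ≈ 0.25197 - 0.24999*I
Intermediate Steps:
T(X) = 1 - X/4
x(Q) = 8 (x(Q) = 9 - 1*1 = 9 - 1 = 8)
Z = 2 (Z = 2*(1 - ¼*0) = 2*(1 + 0) = 2*1 = 2)
O(A) = √(-4 + 1/(2*A)) (O(A) = √(1/(2*A) - 4) = √(-4 + 1/(2*A)))
1/(Z + O(x(N))) = 1/(2 + √(-16 + 2/8)/2) = 1/(2 + √(-16 + 2*(⅛))/2) = 1/(2 + √(-16 + ¼)/2) = 1/(2 + √(-63/4)/2) = 1/(2 + (3*I*√7/2)/2) = 1/(2 + 3*I*√7/4)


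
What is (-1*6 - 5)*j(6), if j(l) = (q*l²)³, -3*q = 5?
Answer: 2376000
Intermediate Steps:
q = -5/3 (q = -⅓*5 = -5/3 ≈ -1.6667)
j(l) = -125*l⁶/27 (j(l) = (-5*l²/3)³ = -125*l⁶/27)
(-1*6 - 5)*j(6) = (-1*6 - 5)*(-125/27*6⁶) = (-6 - 5)*(-125/27*46656) = -11*(-216000) = 2376000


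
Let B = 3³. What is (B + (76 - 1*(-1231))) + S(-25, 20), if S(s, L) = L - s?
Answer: 1379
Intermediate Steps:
B = 27
(B + (76 - 1*(-1231))) + S(-25, 20) = (27 + (76 - 1*(-1231))) + (20 - 1*(-25)) = (27 + (76 + 1231)) + (20 + 25) = (27 + 1307) + 45 = 1334 + 45 = 1379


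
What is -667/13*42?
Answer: -28014/13 ≈ -2154.9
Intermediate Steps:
-667/13*42 = -28014/13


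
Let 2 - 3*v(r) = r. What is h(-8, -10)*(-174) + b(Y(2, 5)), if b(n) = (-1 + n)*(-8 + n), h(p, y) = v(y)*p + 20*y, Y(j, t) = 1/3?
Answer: 363358/9 ≈ 40373.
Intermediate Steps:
v(r) = ⅔ - r/3
Y(j, t) = ⅓
h(p, y) = 20*y + p*(⅔ - y/3) (h(p, y) = (⅔ - y/3)*p + 20*y = p*(⅔ - y/3) + 20*y = 20*y + p*(⅔ - y/3))
h(-8, -10)*(-174) + b(Y(2, 5)) = (20*(-10) - ⅓*(-8)*(-2 - 10))*(-174) + (8 + (⅓)² - 9*⅓) = (-200 - ⅓*(-8)*(-12))*(-174) + (8 + ⅑ - 3) = (-200 - 32)*(-174) + 46/9 = -232*(-174) + 46/9 = 40368 + 46/9 = 363358/9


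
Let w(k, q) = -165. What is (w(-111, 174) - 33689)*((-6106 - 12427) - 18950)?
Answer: 1268949482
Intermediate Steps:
(w(-111, 174) - 33689)*((-6106 - 12427) - 18950) = (-165 - 33689)*((-6106 - 12427) - 18950) = -33854*(-18533 - 18950) = -33854*(-37483) = 1268949482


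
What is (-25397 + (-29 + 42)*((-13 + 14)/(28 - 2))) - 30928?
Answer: -112649/2 ≈ -56325.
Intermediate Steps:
(-25397 + (-29 + 42)*((-13 + 14)/(28 - 2))) - 30928 = (-25397 + 13*(1/26)) - 30928 = (-25397 + ½) - 30928 = -50793/2 - 30928 = -112649/2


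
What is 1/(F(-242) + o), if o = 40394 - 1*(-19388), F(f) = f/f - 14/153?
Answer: 153/9146785 ≈ 1.6727e-5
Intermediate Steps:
F(f) = 139/153 (F(f) = 1 - 14*1/153 = 1 - 14/153 = 139/153)
o = 59782 (o = 40394 + 19388 = 59782)
1/(F(-242) + o) = 1/(139/153 + 59782) = 1/(9146785/153) = 153/9146785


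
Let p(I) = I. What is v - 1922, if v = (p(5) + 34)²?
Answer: -401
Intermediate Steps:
v = 1521 (v = (5 + 34)² = 39² = 1521)
v - 1922 = 1521 - 1922 = -401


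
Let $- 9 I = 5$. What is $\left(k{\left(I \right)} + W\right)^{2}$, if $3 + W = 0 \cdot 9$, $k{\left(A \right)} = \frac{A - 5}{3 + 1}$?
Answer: $\frac{6241}{324} \approx 19.262$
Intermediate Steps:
$I = - \frac{5}{9}$ ($I = \left(- \frac{1}{9}\right) 5 = - \frac{5}{9} \approx -0.55556$)
$k{\left(A \right)} = - \frac{5}{4} + \frac{A}{4}$ ($k{\left(A \right)} = \frac{-5 + A}{4} = \left(-5 + A\right) \frac{1}{4} = - \frac{5}{4} + \frac{A}{4}$)
$W = -3$ ($W = -3 + 0 \cdot 9 = -3 + 0 = -3$)
$\left(k{\left(I \right)} + W\right)^{2} = \left(\left(- \frac{5}{4} + \frac{1}{4} \left(- \frac{5}{9}\right)\right) - 3\right)^{2} = \left(\left(- \frac{5}{4} - \frac{5}{36}\right) - 3\right)^{2} = \left(- \frac{25}{18} - 3\right)^{2} = \left(- \frac{79}{18}\right)^{2} = \frac{6241}{324}$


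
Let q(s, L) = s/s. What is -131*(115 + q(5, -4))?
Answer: -15196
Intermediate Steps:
q(s, L) = 1
-131*(115 + q(5, -4)) = -131*(115 + 1) = -131*116 = -15196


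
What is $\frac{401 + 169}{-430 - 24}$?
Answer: $- \frac{285}{227} \approx -1.2555$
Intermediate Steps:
$\frac{401 + 169}{-430 - 24} = \frac{570}{-454} = 570 \left(- \frac{1}{454}\right) = - \frac{285}{227}$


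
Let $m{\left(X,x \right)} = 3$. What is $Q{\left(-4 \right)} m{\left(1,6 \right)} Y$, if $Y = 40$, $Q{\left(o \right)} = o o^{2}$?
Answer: $-7680$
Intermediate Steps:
$Q{\left(o \right)} = o^{3}$
$Q{\left(-4 \right)} m{\left(1,6 \right)} Y = \left(-4\right)^{3} \cdot 3 \cdot 40 = \left(-64\right) 3 \cdot 40 = \left(-192\right) 40 = -7680$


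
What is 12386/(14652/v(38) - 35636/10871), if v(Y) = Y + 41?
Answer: 5318604137/78233324 ≈ 67.984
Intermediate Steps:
v(Y) = 41 + Y
12386/(14652/v(38) - 35636/10871) = 12386/(14652/(41 + 38) - 35636/10871) = 12386/(14652/79 - 35636*1/10871) = 12386/(14652*(1/79) - 35636/10871) = 12386/(14652/79 - 35636/10871) = 12386/(156466648/858809) = 12386*(858809/156466648) = 5318604137/78233324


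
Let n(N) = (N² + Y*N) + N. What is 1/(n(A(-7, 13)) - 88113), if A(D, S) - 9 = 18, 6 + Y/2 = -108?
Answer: -1/93513 ≈ -1.0694e-5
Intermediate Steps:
Y = -228 (Y = -12 + 2*(-108) = -12 - 216 = -228)
A(D, S) = 27 (A(D, S) = 9 + 18 = 27)
n(N) = N² - 227*N (n(N) = (N² - 228*N) + N = N² - 227*N)
1/(n(A(-7, 13)) - 88113) = 1/(27*(-227 + 27) - 88113) = 1/(27*(-200) - 88113) = 1/(-5400 - 88113) = 1/(-93513) = -1/93513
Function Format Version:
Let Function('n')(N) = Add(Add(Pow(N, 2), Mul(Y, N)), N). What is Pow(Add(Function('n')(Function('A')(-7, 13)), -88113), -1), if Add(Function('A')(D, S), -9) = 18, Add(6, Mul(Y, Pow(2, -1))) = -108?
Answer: Rational(-1, 93513) ≈ -1.0694e-5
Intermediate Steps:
Y = -228 (Y = Add(-12, Mul(2, -108)) = Add(-12, -216) = -228)
Function('A')(D, S) = 27 (Function('A')(D, S) = Add(9, 18) = 27)
Function('n')(N) = Add(Pow(N, 2), Mul(-227, N)) (Function('n')(N) = Add(Add(Pow(N, 2), Mul(-228, N)), N) = Add(Pow(N, 2), Mul(-227, N)))
Pow(Add(Function('n')(Function('A')(-7, 13)), -88113), -1) = Pow(Add(Mul(27, Add(-227, 27)), -88113), -1) = Pow(Add(Mul(27, -200), -88113), -1) = Pow(Add(-5400, -88113), -1) = Pow(-93513, -1) = Rational(-1, 93513)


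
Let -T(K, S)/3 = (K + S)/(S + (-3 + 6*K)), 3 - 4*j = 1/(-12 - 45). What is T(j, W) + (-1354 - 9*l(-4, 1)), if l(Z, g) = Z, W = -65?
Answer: -796585/603 ≈ -1321.0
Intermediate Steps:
j = 43/57 (j = ¾ - 1/(4*(-12 - 45)) = ¾ - ¼/(-57) = ¾ - ¼*(-1/57) = ¾ + 1/228 = 43/57 ≈ 0.75439)
T(K, S) = -3*(K + S)/(-3 + S + 6*K) (T(K, S) = -3*(K + S)/(S + (-3 + 6*K)) = -3*(K + S)/(-3 + S + 6*K))
T(j, W) + (-1354 - 9*l(-4, 1)) = 3*(-1*43/57 - 1*(-65))/(-3 - 65 + 6*(43/57)) + (-1354 - 9*(-4)) = 3*(-43/57 + 65)/(-3 - 65 + 86/19) + (-1354 + 36) = 3*(3662/57)/(-1206/19) - 1318 = 3*(-19/1206)*(3662/57) - 1318 = -1831/603 - 1318 = -796585/603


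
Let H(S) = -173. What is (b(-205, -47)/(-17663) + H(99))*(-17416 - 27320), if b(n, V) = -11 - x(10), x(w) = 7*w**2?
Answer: 136667943168/17663 ≈ 7.7375e+6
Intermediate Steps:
b(n, V) = -711 (b(n, V) = -11 - 7*10**2 = -11 - 7*100 = -11 - 1*700 = -11 - 700 = -711)
(b(-205, -47)/(-17663) + H(99))*(-17416 - 27320) = (-711/(-17663) - 173)*(-17416 - 27320) = (-711*(-1/17663) - 173)*(-44736) = (711/17663 - 173)*(-44736) = -3054988/17663*(-44736) = 136667943168/17663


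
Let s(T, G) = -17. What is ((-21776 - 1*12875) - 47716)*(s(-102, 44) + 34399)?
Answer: -2831942194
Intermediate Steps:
((-21776 - 1*12875) - 47716)*(s(-102, 44) + 34399) = ((-21776 - 1*12875) - 47716)*(-17 + 34399) = ((-21776 - 12875) - 47716)*34382 = (-34651 - 47716)*34382 = -82367*34382 = -2831942194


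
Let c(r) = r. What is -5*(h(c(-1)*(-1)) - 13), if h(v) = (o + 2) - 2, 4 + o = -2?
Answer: 95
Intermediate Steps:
o = -6 (o = -4 - 2 = -6)
h(v) = -6 (h(v) = (-6 + 2) - 2 = -4 - 2 = -6)
-5*(h(c(-1)*(-1)) - 13) = -5*(-6 - 13) = -5*(-19) = 95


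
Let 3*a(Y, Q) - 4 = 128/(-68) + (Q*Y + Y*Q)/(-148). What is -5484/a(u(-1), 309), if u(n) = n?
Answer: -6898872/2639 ≈ -2614.2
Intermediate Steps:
a(Y, Q) = 12/17 - Q*Y/222 (a(Y, Q) = 4/3 + (128/(-68) + (Q*Y + Y*Q)/(-148))/3 = 4/3 + (128*(-1/68) + (Q*Y + Q*Y)*(-1/148))/3 = 4/3 + (-32/17 + (2*Q*Y)*(-1/148))/3 = 4/3 + (-32/17 - Q*Y/74)/3 = 4/3 + (-32/51 - Q*Y/222) = 12/17 - Q*Y/222)
-5484/a(u(-1), 309) = -5484/(12/17 - 1/222*309*(-1)) = -5484/(12/17 + 103/74) = -5484/2639/1258 = -5484*1258/2639 = -6898872/2639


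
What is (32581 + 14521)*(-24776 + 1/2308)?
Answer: -1346716997857/1154 ≈ -1.1670e+9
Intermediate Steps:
(32581 + 14521)*(-24776 + 1/2308) = 47102*(-24776 + 1/2308) = 47102*(-57183007/2308) = -1346716997857/1154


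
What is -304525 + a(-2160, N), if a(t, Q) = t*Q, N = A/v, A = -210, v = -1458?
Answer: -2743525/9 ≈ -3.0484e+5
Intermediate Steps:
N = 35/243 (N = -210/(-1458) = -210*(-1/1458) = 35/243 ≈ 0.14403)
a(t, Q) = Q*t
-304525 + a(-2160, N) = -304525 + (35/243)*(-2160) = -304525 - 2800/9 = -2743525/9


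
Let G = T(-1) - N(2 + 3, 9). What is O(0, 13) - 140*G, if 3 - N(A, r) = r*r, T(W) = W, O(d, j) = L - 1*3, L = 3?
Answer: -10780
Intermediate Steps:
O(d, j) = 0 (O(d, j) = 3 - 1*3 = 3 - 3 = 0)
N(A, r) = 3 - r² (N(A, r) = 3 - r*r = 3 - r²)
G = 77 (G = -1 - (3 - 1*9²) = -1 - (3 - 1*81) = -1 - (3 - 81) = -1 - 1*(-78) = -1 + 78 = 77)
O(0, 13) - 140*G = 0 - 140*77 = 0 - 10780 = -10780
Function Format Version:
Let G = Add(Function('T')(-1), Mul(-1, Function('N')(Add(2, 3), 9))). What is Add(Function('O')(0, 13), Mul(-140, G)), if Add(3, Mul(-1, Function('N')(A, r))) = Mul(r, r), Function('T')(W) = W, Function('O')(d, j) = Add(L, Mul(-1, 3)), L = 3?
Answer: -10780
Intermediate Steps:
Function('O')(d, j) = 0 (Function('O')(d, j) = Add(3, Mul(-1, 3)) = Add(3, -3) = 0)
Function('N')(A, r) = Add(3, Mul(-1, Pow(r, 2))) (Function('N')(A, r) = Add(3, Mul(-1, Mul(r, r))) = Add(3, Mul(-1, Pow(r, 2))))
G = 77 (G = Add(-1, Mul(-1, Add(3, Mul(-1, Pow(9, 2))))) = Add(-1, Mul(-1, Add(3, Mul(-1, 81)))) = Add(-1, Mul(-1, Add(3, -81))) = Add(-1, Mul(-1, -78)) = Add(-1, 78) = 77)
Add(Function('O')(0, 13), Mul(-140, G)) = Add(0, Mul(-140, 77)) = Add(0, -10780) = -10780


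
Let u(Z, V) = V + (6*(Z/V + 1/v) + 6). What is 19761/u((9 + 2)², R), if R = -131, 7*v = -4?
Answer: -739626/5279 ≈ -140.11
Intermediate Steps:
v = -4/7 (v = (⅐)*(-4) = -4/7 ≈ -0.57143)
u(Z, V) = -9/2 + V + 6*Z/V (u(Z, V) = V + (6*(Z/V + 1/(-4/7)) + 6) = V + (6*(Z/V + 1*(-7/4)) + 6) = V + (6*(Z/V - 7/4) + 6) = V + (6*(-7/4 + Z/V) + 6) = V + ((-21/2 + 6*Z/V) + 6) = V + (-9/2 + 6*Z/V) = -9/2 + V + 6*Z/V)
19761/u((9 + 2)², R) = 19761/(-9/2 - 131 + 6*(9 + 2)²/(-131)) = 19761/(-9/2 - 131 + 6*11²*(-1/131)) = 19761/(-9/2 - 131 + 6*121*(-1/131)) = 19761/(-9/2 - 131 - 726/131) = 19761/(-36953/262) = 19761*(-262/36953) = -739626/5279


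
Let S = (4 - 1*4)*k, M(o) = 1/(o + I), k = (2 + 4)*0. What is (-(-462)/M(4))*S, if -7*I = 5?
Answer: 0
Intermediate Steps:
I = -5/7 (I = -⅐*5 = -5/7 ≈ -0.71429)
k = 0 (k = 6*0 = 0)
M(o) = 1/(-5/7 + o) (M(o) = 1/(o - 5/7) = 1/(-5/7 + o))
S = 0 (S = (4 - 1*4)*0 = (4 - 4)*0 = 0*0 = 0)
(-(-462)/M(4))*S = -(-462)/(7/(-5 + 7*4))*0 = -(-462)/(7/(-5 + 28))*0 = -(-462)/(7/23)*0 = -(-462)/(7*(1/23))*0 = -(-462)/7/23*0 = -(-462)*23/7*0 = -42*(-253/7)*0 = 1518*0 = 0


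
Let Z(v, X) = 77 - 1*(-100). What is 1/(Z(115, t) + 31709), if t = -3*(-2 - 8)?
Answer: 1/31886 ≈ 3.1362e-5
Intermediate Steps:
t = 30 (t = -3*(-10) = 30)
Z(v, X) = 177 (Z(v, X) = 77 + 100 = 177)
1/(Z(115, t) + 31709) = 1/(177 + 31709) = 1/31886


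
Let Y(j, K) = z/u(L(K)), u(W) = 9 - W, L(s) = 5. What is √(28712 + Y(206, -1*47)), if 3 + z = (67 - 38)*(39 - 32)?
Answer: √28762 ≈ 169.59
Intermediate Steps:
z = 200 (z = -3 + (67 - 38)*(39 - 32) = -3 + 29*7 = -3 + 203 = 200)
Y(j, K) = 50 (Y(j, K) = 200/(9 - 1*5) = 200/(9 - 5) = 200/4 = 200*(¼) = 50)
√(28712 + Y(206, -1*47)) = √(28712 + 50) = √28762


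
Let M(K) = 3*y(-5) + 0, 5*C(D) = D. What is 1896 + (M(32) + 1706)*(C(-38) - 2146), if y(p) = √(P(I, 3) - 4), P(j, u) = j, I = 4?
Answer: -18360728/5 ≈ -3.6721e+6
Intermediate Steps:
C(D) = D/5
y(p) = 0 (y(p) = √(4 - 4) = √0 = 0)
M(K) = 0 (M(K) = 3*0 + 0 = 0 + 0 = 0)
1896 + (M(32) + 1706)*(C(-38) - 2146) = 1896 + (0 + 1706)*((⅕)*(-38) - 2146) = 1896 + 1706*(-38/5 - 2146) = 1896 + 1706*(-10768/5) = 1896 - 18370208/5 = -18360728/5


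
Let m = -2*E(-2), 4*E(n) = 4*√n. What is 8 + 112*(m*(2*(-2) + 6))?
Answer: 8 - 448*I*√2 ≈ 8.0 - 633.57*I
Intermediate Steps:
E(n) = √n (E(n) = (4*√n)/4 = √n)
m = -2*I*√2 ≈ -2.8284*I
8 + 112*(m*(2*(-2) + 6)) = 8 + 112*((-2*I*√2)*(2*(-2) + 6)) = 8 + 112*((-2*I*√2)*(-4 + 6)) = 8 + 112*(-2*I*√2*2) = 8 + 112*(-4*I*√2) = 8 - 448*I*√2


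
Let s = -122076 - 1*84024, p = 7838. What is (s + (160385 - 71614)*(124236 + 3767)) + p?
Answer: 11362756051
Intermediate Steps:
s = -206100 (s = -122076 - 84024 = -206100)
(s + (160385 - 71614)*(124236 + 3767)) + p = (-206100 + (160385 - 71614)*(124236 + 3767)) + 7838 = (-206100 + 88771*128003) + 7838 = (-206100 + 11362954313) + 7838 = 11362748213 + 7838 = 11362756051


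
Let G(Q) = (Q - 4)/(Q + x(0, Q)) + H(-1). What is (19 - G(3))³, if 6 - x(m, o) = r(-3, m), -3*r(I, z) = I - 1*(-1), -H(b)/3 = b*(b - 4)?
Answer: 620650477/15625 ≈ 39722.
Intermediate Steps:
H(b) = -3*b*(-4 + b) (H(b) = -3*b*(b - 4) = -3*b*(-4 + b))
r(I, z) = -⅓ - I/3 (r(I, z) = -(I - 1*(-1))/3 = -(I + 1)/3 = -(1 + I)/3 = -⅓ - I/3)
x(m, o) = 16/3 (x(m, o) = 6 - (-⅓ - ⅓*(-3)) = 6 - (-⅓ + 1) = 6 - 1*⅔ = 6 - ⅔ = 16/3)
G(Q) = -15 + (-4 + Q)/(16/3 + Q) (G(Q) = (Q - 4)/(Q + 16/3) + 3*(-1)*(4 - 1*(-1)) = (-4 + Q)/(16/3 + Q) + 3*(-1)*(4 + 1) = (-4 + Q)/(16/3 + Q) + 3*(-1)*5 = (-4 + Q)/(16/3 + Q) - 15 = -15 + (-4 + Q)/(16/3 + Q))
(19 - G(3))³ = (19 - 42*(-6 - 1*3)/(16 + 3*3))³ = (19 - 42*(-6 - 3)/(16 + 9))³ = (19 - 42*(-9)/25)³ = (19 - 1*(-378/25))³ = (19 + 378/25)³ = (853/25)³ = 620650477/15625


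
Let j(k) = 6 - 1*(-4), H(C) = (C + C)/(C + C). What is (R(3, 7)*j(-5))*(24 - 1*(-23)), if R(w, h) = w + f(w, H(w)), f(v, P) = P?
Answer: 1880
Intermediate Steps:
H(C) = 1 (H(C) = (2*C)/((2*C)) = (2*C)*(1/(2*C)) = 1)
j(k) = 10 (j(k) = 6 + 4 = 10)
R(w, h) = 1 + w (R(w, h) = w + 1 = 1 + w)
(R(3, 7)*j(-5))*(24 - 1*(-23)) = ((1 + 3)*10)*(24 - 1*(-23)) = (4*10)*(24 + 23) = 40*47 = 1880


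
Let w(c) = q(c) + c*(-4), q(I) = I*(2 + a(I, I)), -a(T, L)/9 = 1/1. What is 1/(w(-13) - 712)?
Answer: -1/569 ≈ -0.0017575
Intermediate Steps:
a(T, L) = -9 (a(T, L) = -9/1 = -9)
q(I) = -7*I (q(I) = I*(2 - 9) = I*(-7) = -7*I)
w(c) = -11*c (w(c) = -7*c + c*(-4) = -7*c - 4*c = -11*c)
1/(w(-13) - 712) = 1/(-11*(-13) - 712) = 1/(143 - 712) = 1/(-569) = -1/569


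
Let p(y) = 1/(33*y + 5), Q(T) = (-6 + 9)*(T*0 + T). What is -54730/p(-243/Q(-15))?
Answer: -10026536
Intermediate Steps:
Q(T) = 3*T (Q(T) = 3*(0 + T) = 3*T)
p(y) = 1/(5 + 33*y)
-54730/p(-243/Q(-15)) = -54730/(1/(5 + 33*(-243/(3*(-15))))) = -54730/(1/(5 + 33*(-243/(-45)))) = -54730/(1/(5 + 33*(-243*(-1/45)))) = -54730/(1/(5 + 33*(27/5))) = -54730/(1/(5 + 891/5)) = -54730/(1/(916/5)) = -54730/5/916 = -54730*916/5 = -10026536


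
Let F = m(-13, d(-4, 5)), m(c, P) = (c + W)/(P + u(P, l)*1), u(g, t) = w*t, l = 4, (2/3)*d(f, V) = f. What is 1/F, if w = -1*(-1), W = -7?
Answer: 1/10 ≈ 0.10000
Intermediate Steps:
d(f, V) = 3*f/2
w = 1
u(g, t) = t (u(g, t) = 1*t = t)
m(c, P) = (-7 + c)/(4 + P) (m(c, P) = (c - 7)/(P + 4*1) = (-7 + c)/(P + 4) = (-7 + c)/(4 + P))
F = 10 (F = (-7 - 13)/(4 + (3/2)*(-4)) = -20/(4 - 6) = -20/(-2) = -1/2*(-20) = 10)
1/F = 1/10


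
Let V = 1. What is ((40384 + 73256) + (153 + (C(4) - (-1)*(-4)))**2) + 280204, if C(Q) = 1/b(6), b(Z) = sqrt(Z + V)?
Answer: 2912316/7 + 298*sqrt(7)/7 ≈ 4.1616e+5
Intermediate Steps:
b(Z) = sqrt(1 + Z) (b(Z) = sqrt(Z + 1) = sqrt(1 + Z))
C(Q) = sqrt(7)/7 (C(Q) = 1/(sqrt(1 + 6)) = 1/(sqrt(7)) = sqrt(7)/7)
((40384 + 73256) + (153 + (C(4) - (-1)*(-4)))**2) + 280204 = ((40384 + 73256) + (153 + (sqrt(7)/7 - (-1)*(-4)))**2) + 280204 = (113640 + (153 + (sqrt(7)/7 - 1*4))**2) + 280204 = (113640 + (153 + (sqrt(7)/7 - 4))**2) + 280204 = (113640 + (153 + (-4 + sqrt(7)/7))**2) + 280204 = (113640 + (149 + sqrt(7)/7)**2) + 280204 = 393844 + (149 + sqrt(7)/7)**2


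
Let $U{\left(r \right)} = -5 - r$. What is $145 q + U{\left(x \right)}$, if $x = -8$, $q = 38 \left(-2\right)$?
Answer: $-11017$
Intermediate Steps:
$q = -76$
$145 q + U{\left(x \right)} = 145 \left(-76\right) - -3 = -11020 + \left(-5 + 8\right) = -11020 + 3 = -11017$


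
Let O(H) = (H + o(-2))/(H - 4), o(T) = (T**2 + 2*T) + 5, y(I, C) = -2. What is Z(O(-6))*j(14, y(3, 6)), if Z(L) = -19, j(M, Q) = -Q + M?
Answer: -304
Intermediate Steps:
o(T) = 5 + T**2 + 2*T
j(M, Q) = M - Q
O(H) = (5 + H)/(-4 + H) (O(H) = (H + (5 + (-2)**2 + 2*(-2)))/(H - 4) = (H + (5 + 4 - 4))/(-4 + H) = (H + 5)/(-4 + H) = (5 + H)/(-4 + H))
Z(O(-6))*j(14, y(3, 6)) = -19*(14 - 1*(-2)) = -19*(14 + 2) = -19*16 = -304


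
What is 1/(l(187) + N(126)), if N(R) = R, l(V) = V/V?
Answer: 1/127 ≈ 0.0078740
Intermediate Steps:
l(V) = 1
1/(l(187) + N(126)) = 1/(1 + 126) = 1/127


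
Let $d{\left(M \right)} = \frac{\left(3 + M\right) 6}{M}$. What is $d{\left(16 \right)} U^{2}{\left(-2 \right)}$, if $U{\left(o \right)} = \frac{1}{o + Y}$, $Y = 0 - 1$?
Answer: $\frac{19}{24} \approx 0.79167$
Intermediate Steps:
$Y = -1$
$U{\left(o \right)} = \frac{1}{-1 + o}$ ($U{\left(o \right)} = \frac{1}{o - 1} = \frac{1}{-1 + o}$)
$d{\left(M \right)} = \frac{18 + 6 M}{M}$
$d{\left(16 \right)} U^{2}{\left(-2 \right)} = \left(6 + \frac{18}{16}\right) \left(\frac{1}{-1 - 2}\right)^{2} = \left(6 + 18 \cdot \frac{1}{16}\right) \left(\frac{1}{-3}\right)^{2} = \left(6 + \frac{9}{8}\right) \left(- \frac{1}{3}\right)^{2} = \frac{57}{8} \cdot \frac{1}{9} = \frac{19}{24}$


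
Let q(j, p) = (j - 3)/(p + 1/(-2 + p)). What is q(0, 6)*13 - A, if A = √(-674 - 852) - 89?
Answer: 2069/25 - I*√1526 ≈ 82.76 - 39.064*I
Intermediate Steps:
q(j, p) = (-3 + j)/(p + 1/(-2 + p))
A = -89 + I*√1526 (A = √(-1526) - 89 = I*√1526 - 89 = -89 + I*√1526 ≈ -89.0 + 39.064*I)
q(0, 6)*13 - A = ((6 - 3*6 - 2*0 + 0*6)/(1 + 6² - 2*6))*13 - (-89 + I*√1526) = ((6 - 18 + 0 + 0)/(1 + 36 - 12))*13 + (89 - I*√1526) = (-12/25)*13 + (89 - I*√1526) = ((1/25)*(-12))*13 + (89 - I*√1526) = -12/25*13 + (89 - I*√1526) = -156/25 + (89 - I*√1526) = 2069/25 - I*√1526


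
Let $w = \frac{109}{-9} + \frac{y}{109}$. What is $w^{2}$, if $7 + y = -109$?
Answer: $\frac{167055625}{962361} \approx 173.59$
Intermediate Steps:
$y = -116$ ($y = -7 - 109 = -116$)
$w = - \frac{12925}{981}$ ($w = \frac{109}{-9} - \frac{116}{109} = 109 \left(- \frac{1}{9}\right) - \frac{116}{109} = - \frac{109}{9} - \frac{116}{109} = - \frac{12925}{981} \approx -13.175$)
$w^{2} = \left(- \frac{12925}{981}\right)^{2} = \frac{167055625}{962361}$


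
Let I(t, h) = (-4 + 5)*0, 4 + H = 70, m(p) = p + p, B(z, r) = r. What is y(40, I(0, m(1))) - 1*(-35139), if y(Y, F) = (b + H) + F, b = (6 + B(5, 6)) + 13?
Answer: 35230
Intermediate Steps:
m(p) = 2*p
H = 66 (H = -4 + 70 = 66)
b = 25 (b = (6 + 6) + 13 = 12 + 13 = 25)
I(t, h) = 0 (I(t, h) = 1*0 = 0)
y(Y, F) = 91 + F (y(Y, F) = (25 + 66) + F = 91 + F)
y(40, I(0, m(1))) - 1*(-35139) = (91 + 0) - 1*(-35139) = 91 + 35139 = 35230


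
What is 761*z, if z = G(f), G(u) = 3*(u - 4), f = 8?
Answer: 9132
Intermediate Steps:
G(u) = -12 + 3*u (G(u) = 3*(-4 + u) = -12 + 3*u)
z = 12 (z = -12 + 3*8 = -12 + 24 = 12)
761*z = 761*12 = 9132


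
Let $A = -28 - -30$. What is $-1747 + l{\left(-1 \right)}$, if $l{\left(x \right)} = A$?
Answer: $-1745$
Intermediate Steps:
$A = 2$ ($A = -28 + 30 = 2$)
$l{\left(x \right)} = 2$
$-1747 + l{\left(-1 \right)} = -1747 + 2 = -1745$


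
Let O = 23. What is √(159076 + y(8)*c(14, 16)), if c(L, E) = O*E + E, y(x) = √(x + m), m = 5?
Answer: 2*√(39769 + 96*√13) ≈ 400.58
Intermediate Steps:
y(x) = √(5 + x) (y(x) = √(x + 5) = √(5 + x))
c(L, E) = 24*E (c(L, E) = 23*E + E = 24*E)
√(159076 + y(8)*c(14, 16)) = √(159076 + √(5 + 8)*(24*16)) = √(159076 + √13*384) = √(159076 + 384*√13)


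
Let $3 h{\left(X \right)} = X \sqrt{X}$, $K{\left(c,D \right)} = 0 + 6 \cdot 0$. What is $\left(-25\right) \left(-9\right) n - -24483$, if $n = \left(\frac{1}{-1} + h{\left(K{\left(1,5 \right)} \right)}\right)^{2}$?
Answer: $24708$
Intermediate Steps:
$K{\left(c,D \right)} = 0$ ($K{\left(c,D \right)} = 0 + 0 = 0$)
$h{\left(X \right)} = \frac{X^{\frac{3}{2}}}{3}$ ($h{\left(X \right)} = \frac{X \sqrt{X}}{3} = \frac{X^{\frac{3}{2}}}{3}$)
$n = 1$ ($n = \left(\frac{1}{-1} + \frac{0^{\frac{3}{2}}}{3}\right)^{2} = \left(-1 + \frac{1}{3} \cdot 0\right)^{2} = \left(-1 + 0\right)^{2} = \left(-1\right)^{2} = 1$)
$\left(-25\right) \left(-9\right) n - -24483 = \left(-25\right) \left(-9\right) 1 - -24483 = 225 \cdot 1 + 24483 = 225 + 24483 = 24708$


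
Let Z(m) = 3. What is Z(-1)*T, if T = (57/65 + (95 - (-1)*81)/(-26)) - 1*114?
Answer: -23379/65 ≈ -359.68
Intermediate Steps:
T = -7793/65 (T = (57*(1/65) + (95 - 1*(-81))*(-1/26)) - 114 = (57/65 + (95 + 81)*(-1/26)) - 114 = (57/65 + 176*(-1/26)) - 114 = (57/65 - 88/13) - 114 = -383/65 - 114 = -7793/65 ≈ -119.89)
Z(-1)*T = 3*(-7793/65) = -23379/65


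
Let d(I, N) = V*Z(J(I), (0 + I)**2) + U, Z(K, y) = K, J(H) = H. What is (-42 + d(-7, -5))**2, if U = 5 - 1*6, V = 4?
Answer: 5041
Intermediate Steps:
U = -1 (U = 5 - 6 = -1)
d(I, N) = -1 + 4*I (d(I, N) = 4*I - 1 = -1 + 4*I)
(-42 + d(-7, -5))**2 = (-42 + (-1 + 4*(-7)))**2 = (-42 + (-1 - 28))**2 = (-42 - 29)**2 = (-71)**2 = 5041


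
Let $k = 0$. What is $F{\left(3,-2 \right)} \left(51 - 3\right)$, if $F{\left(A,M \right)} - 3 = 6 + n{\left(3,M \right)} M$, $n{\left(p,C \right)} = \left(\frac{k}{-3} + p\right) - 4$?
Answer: $528$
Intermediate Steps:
$n{\left(p,C \right)} = -4 + p$ ($n{\left(p,C \right)} = \left(\frac{0}{-3} + p\right) - 4 = \left(0 \left(- \frac{1}{3}\right) + p\right) - 4 = \left(0 + p\right) - 4 = p - 4 = -4 + p$)
$F{\left(A,M \right)} = 9 - M$ ($F{\left(A,M \right)} = 3 + \left(6 + \left(-4 + 3\right) M\right) = 3 - \left(-6 + M\right) = 9 - M$)
$F{\left(3,-2 \right)} \left(51 - 3\right) = \left(9 - -2\right) \left(51 - 3\right) = \left(9 + 2\right) 48 = 11 \cdot 48 = 528$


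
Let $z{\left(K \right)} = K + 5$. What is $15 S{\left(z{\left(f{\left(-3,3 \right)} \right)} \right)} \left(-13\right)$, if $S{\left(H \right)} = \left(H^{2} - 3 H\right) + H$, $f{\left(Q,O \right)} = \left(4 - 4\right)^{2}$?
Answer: $-2925$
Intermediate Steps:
$f{\left(Q,O \right)} = 0$ ($f{\left(Q,O \right)} = 0^{2} = 0$)
$z{\left(K \right)} = 5 + K$
$S{\left(H \right)} = H^{2} - 2 H$
$15 S{\left(z{\left(f{\left(-3,3 \right)} \right)} \right)} \left(-13\right) = 15 \left(5 + 0\right) \left(-2 + \left(5 + 0\right)\right) \left(-13\right) = 15 \cdot 5 \left(-2 + 5\right) \left(-13\right) = 15 \cdot 5 \cdot 3 \left(-13\right) = 15 \cdot 15 \left(-13\right) = 225 \left(-13\right) = -2925$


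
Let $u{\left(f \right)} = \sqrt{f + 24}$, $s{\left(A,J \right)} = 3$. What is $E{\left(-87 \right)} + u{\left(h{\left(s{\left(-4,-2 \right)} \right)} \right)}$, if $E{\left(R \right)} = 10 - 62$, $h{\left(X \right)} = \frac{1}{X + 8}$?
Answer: $-52 + \frac{\sqrt{2915}}{11} \approx -47.092$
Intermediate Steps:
$h{\left(X \right)} = \frac{1}{8 + X}$
$E{\left(R \right)} = -52$
$u{\left(f \right)} = \sqrt{24 + f}$
$E{\left(-87 \right)} + u{\left(h{\left(s{\left(-4,-2 \right)} \right)} \right)} = -52 + \sqrt{24 + \frac{1}{8 + 3}} = -52 + \sqrt{24 + \frac{1}{11}} = -52 + \sqrt{\frac{265}{11}} = -52 + \frac{\sqrt{2915}}{11}$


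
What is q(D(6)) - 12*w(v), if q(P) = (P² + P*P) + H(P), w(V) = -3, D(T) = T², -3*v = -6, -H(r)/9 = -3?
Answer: 2655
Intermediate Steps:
H(r) = 27 (H(r) = -9*(-3) = 27)
v = 2 (v = -⅓*(-6) = 2)
q(P) = 27 + 2*P² (q(P) = (P² + P*P) + 27 = (P² + P²) + 27 = 2*P² + 27 = 27 + 2*P²)
q(D(6)) - 12*w(v) = (27 + 2*(6²)²) - 12*(-3) = (27 + 2*36²) + 36 = (27 + 2*1296) + 36 = (27 + 2592) + 36 = 2619 + 36 = 2655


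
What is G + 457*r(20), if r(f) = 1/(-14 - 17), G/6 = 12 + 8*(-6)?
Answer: -7153/31 ≈ -230.74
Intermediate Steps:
G = -216 (G = 6*(12 + 8*(-6)) = 6*(12 - 48) = 6*(-36) = -216)
r(f) = -1/31 (r(f) = 1/(-31) = -1/31)
G + 457*r(20) = -216 + 457*(-1/31) = -216 - 457/31 = -7153/31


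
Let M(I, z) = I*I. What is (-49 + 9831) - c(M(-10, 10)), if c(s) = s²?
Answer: -218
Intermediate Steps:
M(I, z) = I²
(-49 + 9831) - c(M(-10, 10)) = (-49 + 9831) - ((-10)²)² = 9782 - 1*100² = 9782 - 1*10000 = 9782 - 10000 = -218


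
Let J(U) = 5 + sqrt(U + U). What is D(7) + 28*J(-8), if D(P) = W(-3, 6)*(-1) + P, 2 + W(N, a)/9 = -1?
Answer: 174 + 112*I ≈ 174.0 + 112.0*I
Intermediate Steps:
W(N, a) = -27 (W(N, a) = -18 + 9*(-1) = -18 - 9 = -27)
D(P) = 27 + P (D(P) = -27*(-1) + P = 27 + P)
J(U) = 5 + sqrt(2)*sqrt(U) (J(U) = 5 + sqrt(2*U) = 5 + sqrt(2)*sqrt(U))
D(7) + 28*J(-8) = (27 + 7) + 28*(5 + sqrt(2)*sqrt(-8)) = 34 + 28*(5 + sqrt(2)*(2*I*sqrt(2))) = 34 + 28*(5 + 4*I) = 34 + (140 + 112*I) = 174 + 112*I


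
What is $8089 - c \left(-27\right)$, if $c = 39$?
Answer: $9142$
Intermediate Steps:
$8089 - c \left(-27\right) = 8089 - 39 \left(-27\right) = 8089 - -1053 = 8089 + 1053 = 9142$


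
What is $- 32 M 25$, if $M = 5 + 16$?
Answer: $-16800$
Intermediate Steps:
$M = 21$
$- 32 M 25 = \left(-32\right) 21 \cdot 25 = \left(-672\right) 25 = -16800$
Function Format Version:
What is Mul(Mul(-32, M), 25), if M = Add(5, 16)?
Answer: -16800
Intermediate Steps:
M = 21
Mul(Mul(-32, M), 25) = Mul(Mul(-32, 21), 25) = Mul(-672, 25) = -16800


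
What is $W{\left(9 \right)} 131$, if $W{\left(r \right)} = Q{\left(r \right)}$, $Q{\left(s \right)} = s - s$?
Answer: $0$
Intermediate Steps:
$Q{\left(s \right)} = 0$
$W{\left(r \right)} = 0$
$W{\left(9 \right)} 131 = 0 \cdot 131 = 0$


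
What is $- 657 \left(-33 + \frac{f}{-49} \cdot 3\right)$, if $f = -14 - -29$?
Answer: $\frac{1091934}{49} \approx 22284.0$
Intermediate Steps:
$f = 15$ ($f = -14 + 29 = 15$)
$- 657 \left(-33 + \frac{f}{-49} \cdot 3\right) = - 657 \left(-33 + \frac{15}{-49} \cdot 3\right) = - 657 \left(-33 + 15 \left(- \frac{1}{49}\right) 3\right) = - 657 \left(-33 - \frac{45}{49}\right) = \left(-657\right) \left(- \frac{1662}{49}\right) = \frac{1091934}{49}$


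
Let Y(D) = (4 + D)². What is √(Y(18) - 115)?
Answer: 3*√41 ≈ 19.209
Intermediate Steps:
√(Y(18) - 115) = √((4 + 18)² - 115) = √(22² - 115) = √(484 - 115) = √369 = 3*√41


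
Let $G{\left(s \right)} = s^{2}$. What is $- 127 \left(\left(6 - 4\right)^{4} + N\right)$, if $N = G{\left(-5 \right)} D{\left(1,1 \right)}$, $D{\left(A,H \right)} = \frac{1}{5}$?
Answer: $-2667$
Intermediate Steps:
$D{\left(A,H \right)} = \frac{1}{5}$
$N = 5$ ($N = \left(-5\right)^{2} \cdot \frac{1}{5} = 25 \cdot \frac{1}{5} = 5$)
$- 127 \left(\left(6 - 4\right)^{4} + N\right) = - 127 \left(\left(6 - 4\right)^{4} + 5\right) = - 127 \left(2^{4} + 5\right) = - 127 \left(16 + 5\right) = \left(-127\right) 21 = -2667$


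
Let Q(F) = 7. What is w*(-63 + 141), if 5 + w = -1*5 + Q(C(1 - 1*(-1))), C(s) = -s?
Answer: -234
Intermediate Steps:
w = -3 (w = -5 + (-1*5 + 7) = -5 + (-5 + 7) = -5 + 2 = -3)
w*(-63 + 141) = -3*(-63 + 141) = -3*78 = -234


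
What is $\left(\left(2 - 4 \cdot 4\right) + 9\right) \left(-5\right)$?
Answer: $25$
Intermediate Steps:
$\left(\left(2 - 4 \cdot 4\right) + 9\right) \left(-5\right) = \left(\left(2 - 16\right) + 9\right) \left(-5\right) = \left(-14 + 9\right) \left(-5\right) = \left(-5\right) \left(-5\right) = 25$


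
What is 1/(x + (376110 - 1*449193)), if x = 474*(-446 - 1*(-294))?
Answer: -1/145131 ≈ -6.8903e-6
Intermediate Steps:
x = -72048 (x = 474*(-446 + 294) = 474*(-152) = -72048)
1/(x + (376110 - 1*449193)) = 1/(-72048 + (376110 - 1*449193)) = 1/(-72048 + (376110 - 449193)) = 1/(-72048 - 73083) = 1/(-145131) = -1/145131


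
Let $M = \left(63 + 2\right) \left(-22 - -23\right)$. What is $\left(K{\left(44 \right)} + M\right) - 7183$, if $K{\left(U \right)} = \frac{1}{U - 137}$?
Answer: $- \frac{661975}{93} \approx -7118.0$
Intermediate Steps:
$K{\left(U \right)} = \frac{1}{-137 + U}$
$M = 65$ ($M = 65 \left(-22 + 23\right) = 65 \cdot 1 = 65$)
$\left(K{\left(44 \right)} + M\right) - 7183 = \left(\frac{1}{-137 + 44} + 65\right) - 7183 = \left(\frac{1}{-93} + 65\right) + \left(-14017 + 6834\right) = \left(- \frac{1}{93} + 65\right) - 7183 = \frac{6044}{93} - 7183 = - \frac{661975}{93}$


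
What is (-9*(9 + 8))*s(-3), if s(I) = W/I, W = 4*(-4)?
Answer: -816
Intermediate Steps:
W = -16
s(I) = -16/I
(-9*(9 + 8))*s(-3) = (-9*(9 + 8))*(-16/(-3)) = (-9*17)*(-16*(-⅓)) = -153*16/3 = -816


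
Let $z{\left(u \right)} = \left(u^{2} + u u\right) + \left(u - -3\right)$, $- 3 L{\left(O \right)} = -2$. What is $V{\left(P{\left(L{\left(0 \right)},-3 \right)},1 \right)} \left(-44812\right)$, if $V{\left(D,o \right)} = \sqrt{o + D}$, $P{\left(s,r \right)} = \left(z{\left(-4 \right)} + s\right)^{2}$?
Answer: $- \frac{44812 \sqrt{9034}}{3} \approx -1.4198 \cdot 10^{6}$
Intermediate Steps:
$L{\left(O \right)} = \frac{2}{3}$ ($L{\left(O \right)} = \left(- \frac{1}{3}\right) \left(-2\right) = \frac{2}{3}$)
$z{\left(u \right)} = 3 + u + 2 u^{2}$ ($z{\left(u \right)} = \left(u^{2} + u^{2}\right) + \left(u + 3\right) = 2 u^{2} + \left(3 + u\right) = 3 + u + 2 u^{2}$)
$P{\left(s,r \right)} = \left(31 + s\right)^{2}$ ($P{\left(s,r \right)} = \left(\left(3 - 4 + 2 \left(-4\right)^{2}\right) + s\right)^{2} = \left(\left(3 - 4 + 2 \cdot 16\right) + s\right)^{2} = \left(\left(3 - 4 + 32\right) + s\right)^{2} = \left(31 + s\right)^{2}$)
$V{\left(D,o \right)} = \sqrt{D + o}$
$V{\left(P{\left(L{\left(0 \right)},-3 \right)},1 \right)} \left(-44812\right) = \sqrt{\left(31 + \frac{2}{3}\right)^{2} + 1} \left(-44812\right) = \sqrt{\left(\frac{95}{3}\right)^{2} + 1} \left(-44812\right) = \sqrt{\frac{9025}{9} + 1} \left(-44812\right) = \sqrt{\frac{9034}{9}} \left(-44812\right) = \frac{\sqrt{9034}}{3} \left(-44812\right) = - \frac{44812 \sqrt{9034}}{3}$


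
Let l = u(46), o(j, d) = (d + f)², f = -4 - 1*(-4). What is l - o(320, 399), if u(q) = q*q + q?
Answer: -157039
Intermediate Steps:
f = 0 (f = -4 + 4 = 0)
u(q) = q + q² (u(q) = q² + q = q + q²)
o(j, d) = d² (o(j, d) = (d + 0)² = d²)
l = 2162 (l = 46*(1 + 46) = 46*47 = 2162)
l - o(320, 399) = 2162 - 1*399² = 2162 - 1*159201 = 2162 - 159201 = -157039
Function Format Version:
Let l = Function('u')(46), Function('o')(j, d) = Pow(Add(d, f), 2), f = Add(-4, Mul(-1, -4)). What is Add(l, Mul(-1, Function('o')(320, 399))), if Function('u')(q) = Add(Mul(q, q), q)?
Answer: -157039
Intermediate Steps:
f = 0 (f = Add(-4, 4) = 0)
Function('u')(q) = Add(q, Pow(q, 2)) (Function('u')(q) = Add(Pow(q, 2), q) = Add(q, Pow(q, 2)))
Function('o')(j, d) = Pow(d, 2) (Function('o')(j, d) = Pow(Add(d, 0), 2) = Pow(d, 2))
l = 2162 (l = Mul(46, Add(1, 46)) = Mul(46, 47) = 2162)
Add(l, Mul(-1, Function('o')(320, 399))) = Add(2162, Mul(-1, Pow(399, 2))) = Add(2162, Mul(-1, 159201)) = Add(2162, -159201) = -157039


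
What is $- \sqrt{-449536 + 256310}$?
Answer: $- i \sqrt{193226} \approx - 439.57 i$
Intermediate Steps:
$- \sqrt{-449536 + 256310} = - \sqrt{-193226} = - i \sqrt{193226}$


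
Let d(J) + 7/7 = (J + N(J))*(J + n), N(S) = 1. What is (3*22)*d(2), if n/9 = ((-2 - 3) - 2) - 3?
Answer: -17490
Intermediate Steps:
n = -90 (n = 9*(((-2 - 3) - 2) - 3) = 9*((-5 - 2) - 3) = 9*(-7 - 3) = 9*(-10) = -90)
d(J) = -1 + (1 + J)*(-90 + J) (d(J) = -1 + (J + 1)*(J - 90) = -1 + (1 + J)*(-90 + J))
(3*22)*d(2) = (3*22)*(-91 + 2² - 89*2) = 66*(-91 + 4 - 178) = 66*(-265) = -17490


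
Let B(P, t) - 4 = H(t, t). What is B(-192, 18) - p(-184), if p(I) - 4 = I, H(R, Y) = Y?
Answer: 202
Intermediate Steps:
B(P, t) = 4 + t
p(I) = 4 + I
B(-192, 18) - p(-184) = (4 + 18) - (4 - 184) = 22 - 1*(-180) = 22 + 180 = 202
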